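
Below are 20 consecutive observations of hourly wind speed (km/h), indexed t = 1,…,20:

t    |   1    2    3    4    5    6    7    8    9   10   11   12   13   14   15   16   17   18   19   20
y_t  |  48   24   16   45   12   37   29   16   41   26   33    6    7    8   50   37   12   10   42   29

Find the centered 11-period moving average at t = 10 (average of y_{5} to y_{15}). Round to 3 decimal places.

24.091

Sum of periods 5–15: 12 + 37 + 29 + 16 + 41 + 26 + 33 + 6 + 7 + 8 + 50 = 265
Divide by 11: 265 / 11 = 24.091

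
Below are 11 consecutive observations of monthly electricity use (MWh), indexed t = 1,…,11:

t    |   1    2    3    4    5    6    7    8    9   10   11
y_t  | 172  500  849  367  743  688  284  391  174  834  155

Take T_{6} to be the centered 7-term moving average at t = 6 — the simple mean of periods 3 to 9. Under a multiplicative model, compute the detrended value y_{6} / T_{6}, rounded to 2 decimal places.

1.38

Trend T_6 = (849 + 367 + 743 + 688 + 284 + 391 + 174) / 7 = 3496/7 = 499.4286
Ratio to trend: 688 / 499.4286 = 1.38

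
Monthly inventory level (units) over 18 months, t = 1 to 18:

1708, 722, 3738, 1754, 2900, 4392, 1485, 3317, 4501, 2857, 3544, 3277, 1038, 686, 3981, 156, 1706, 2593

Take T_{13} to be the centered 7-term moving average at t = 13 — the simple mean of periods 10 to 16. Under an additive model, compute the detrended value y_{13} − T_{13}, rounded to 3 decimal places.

-1181.857

Trend T_13 = (2857 + 3544 + 3277 + 1038 + 686 + 3981 + 156) / 7 = 15539/7 = 2219.85714
Detrended value: 1038 − 2219.85714 = -1181.857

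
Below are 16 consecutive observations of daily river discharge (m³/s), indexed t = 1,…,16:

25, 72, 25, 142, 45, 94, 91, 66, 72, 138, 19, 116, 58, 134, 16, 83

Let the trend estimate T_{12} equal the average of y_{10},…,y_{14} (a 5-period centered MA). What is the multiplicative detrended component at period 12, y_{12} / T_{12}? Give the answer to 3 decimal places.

Trend T_12 = (138 + 19 + 116 + 58 + 134) / 5 = 465/5 = 93.00000
Ratio to trend: 116 / 93.00000 = 1.247

1.247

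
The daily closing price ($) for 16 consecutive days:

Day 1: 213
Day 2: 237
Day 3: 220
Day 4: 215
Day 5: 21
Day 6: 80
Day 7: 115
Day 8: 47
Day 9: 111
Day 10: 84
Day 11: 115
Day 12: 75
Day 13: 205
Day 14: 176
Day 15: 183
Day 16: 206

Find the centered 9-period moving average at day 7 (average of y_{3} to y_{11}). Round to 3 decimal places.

Sum of periods 3–11: 220 + 215 + 21 + 80 + 115 + 47 + 111 + 84 + 115 = 1008
Divide by 9: 1008 / 9 = 112.000

112.000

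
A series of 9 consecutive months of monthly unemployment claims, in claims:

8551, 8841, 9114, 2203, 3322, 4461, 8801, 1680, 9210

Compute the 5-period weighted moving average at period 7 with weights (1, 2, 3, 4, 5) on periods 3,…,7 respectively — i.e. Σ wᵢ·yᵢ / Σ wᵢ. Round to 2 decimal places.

5689.00

Weighted sum: 1·9114 + 2·2203 + 3·3322 + 4·4461 + 5·8801 = 9114 + 4406 + 9966 + 17844 + 44005 = 85335
Weight total: 1 + 2 + 3 + 4 + 5 = 15
WMA = 85335 / 15 = 5689.00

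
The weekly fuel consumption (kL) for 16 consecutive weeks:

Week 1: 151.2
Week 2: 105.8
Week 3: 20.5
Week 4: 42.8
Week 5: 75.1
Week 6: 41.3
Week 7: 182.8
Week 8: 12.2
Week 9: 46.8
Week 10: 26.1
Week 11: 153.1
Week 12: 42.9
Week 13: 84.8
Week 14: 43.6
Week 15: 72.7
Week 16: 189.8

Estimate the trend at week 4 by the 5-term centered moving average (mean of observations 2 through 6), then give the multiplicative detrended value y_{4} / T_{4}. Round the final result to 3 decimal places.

0.750

Trend T_4 = (105.8 + 20.5 + 42.8 + 75.1 + 41.3) / 5 = 285.5/5 = 57.10000
Ratio to trend: 42.8 / 57.10000 = 0.750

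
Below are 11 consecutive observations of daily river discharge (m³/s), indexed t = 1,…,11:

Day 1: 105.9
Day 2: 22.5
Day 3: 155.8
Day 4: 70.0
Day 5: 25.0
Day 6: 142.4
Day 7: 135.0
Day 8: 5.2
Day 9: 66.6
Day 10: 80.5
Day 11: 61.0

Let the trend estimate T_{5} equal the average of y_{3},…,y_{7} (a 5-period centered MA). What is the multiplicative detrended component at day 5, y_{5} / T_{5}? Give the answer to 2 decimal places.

Trend T_5 = (155.8 + 70.0 + 25.0 + 142.4 + 135.0) / 5 = 528.2/5 = 105.6400
Ratio to trend: 25.0 / 105.6400 = 0.24

0.24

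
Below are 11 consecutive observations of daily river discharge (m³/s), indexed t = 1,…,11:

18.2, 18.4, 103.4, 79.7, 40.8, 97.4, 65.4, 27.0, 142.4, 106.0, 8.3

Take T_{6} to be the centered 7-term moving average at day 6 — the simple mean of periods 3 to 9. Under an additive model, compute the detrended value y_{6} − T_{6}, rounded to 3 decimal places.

Trend T_6 = (103.4 + 79.7 + 40.8 + 97.4 + 65.4 + 27.0 + 142.4) / 7 = 556.1/7 = 79.44286
Detrended value: 97.4 − 79.44286 = 17.957

17.957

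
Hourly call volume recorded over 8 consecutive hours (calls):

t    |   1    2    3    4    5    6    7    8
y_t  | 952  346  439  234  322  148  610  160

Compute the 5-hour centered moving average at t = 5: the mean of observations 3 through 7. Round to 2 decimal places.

Sum of periods 3–7: 439 + 234 + 322 + 148 + 610 = 1753
Divide by 5: 1753 / 5 = 350.60

350.60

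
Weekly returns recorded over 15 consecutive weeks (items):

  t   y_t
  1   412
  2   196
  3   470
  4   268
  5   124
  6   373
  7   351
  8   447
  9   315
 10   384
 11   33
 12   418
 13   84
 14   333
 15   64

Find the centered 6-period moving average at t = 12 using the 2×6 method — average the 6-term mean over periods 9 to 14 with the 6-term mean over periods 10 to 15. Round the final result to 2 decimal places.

240.25

Sum over 9–14: 315 + 384 + 33 + 418 + 84 + 333 = 1567
Sum over 10–15: 384 + 33 + 418 + 84 + 333 + 64 = 1316
CMA at t=12 = (1567 + 1316) / (2·6) = 2883 / 12 = 240.25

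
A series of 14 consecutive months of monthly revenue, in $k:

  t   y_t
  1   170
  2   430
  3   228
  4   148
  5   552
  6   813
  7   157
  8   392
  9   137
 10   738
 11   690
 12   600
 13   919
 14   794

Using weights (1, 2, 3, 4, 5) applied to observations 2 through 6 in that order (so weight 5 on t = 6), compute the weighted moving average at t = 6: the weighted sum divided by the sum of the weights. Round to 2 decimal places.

Weighted sum: 1·430 + 2·228 + 3·148 + 4·552 + 5·813 = 430 + 456 + 444 + 2208 + 4065 = 7603
Weight total: 1 + 2 + 3 + 4 + 5 = 15
WMA = 7603 / 15 = 506.87

506.87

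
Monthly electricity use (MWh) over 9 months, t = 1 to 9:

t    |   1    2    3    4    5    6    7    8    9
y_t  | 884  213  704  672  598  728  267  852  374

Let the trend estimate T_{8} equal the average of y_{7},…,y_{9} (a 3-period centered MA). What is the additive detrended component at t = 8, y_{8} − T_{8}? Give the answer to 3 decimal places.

Trend T_8 = (267 + 852 + 374) / 3 = 1493/3 = 497.66667
Detrended value: 852 − 497.66667 = 354.333

354.333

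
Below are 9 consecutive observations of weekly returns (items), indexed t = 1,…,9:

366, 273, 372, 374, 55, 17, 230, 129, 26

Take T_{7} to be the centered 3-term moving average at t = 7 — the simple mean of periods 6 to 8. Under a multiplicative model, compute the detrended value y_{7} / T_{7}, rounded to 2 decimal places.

1.84

Trend T_7 = (17 + 230 + 129) / 3 = 376/3 = 125.3333
Ratio to trend: 230 / 125.3333 = 1.84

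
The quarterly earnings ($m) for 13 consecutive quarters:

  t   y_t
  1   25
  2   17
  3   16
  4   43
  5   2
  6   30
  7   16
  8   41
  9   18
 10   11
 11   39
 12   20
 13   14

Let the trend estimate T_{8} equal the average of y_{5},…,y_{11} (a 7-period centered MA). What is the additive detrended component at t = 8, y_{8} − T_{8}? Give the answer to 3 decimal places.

Trend T_8 = (2 + 30 + 16 + 41 + 18 + 11 + 39) / 7 = 157/7 = 22.42857
Detrended value: 41 − 22.42857 = 18.571

18.571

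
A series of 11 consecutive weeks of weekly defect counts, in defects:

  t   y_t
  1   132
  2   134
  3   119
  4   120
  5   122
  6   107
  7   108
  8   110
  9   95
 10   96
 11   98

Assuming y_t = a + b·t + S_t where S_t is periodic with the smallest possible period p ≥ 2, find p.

First differences y_{t+1} − y_t: 2, -15, 1, 2, -15, 1, 2, -15, …
The difference pattern repeats every 3 terms and not for any smaller step, so p = 3.

3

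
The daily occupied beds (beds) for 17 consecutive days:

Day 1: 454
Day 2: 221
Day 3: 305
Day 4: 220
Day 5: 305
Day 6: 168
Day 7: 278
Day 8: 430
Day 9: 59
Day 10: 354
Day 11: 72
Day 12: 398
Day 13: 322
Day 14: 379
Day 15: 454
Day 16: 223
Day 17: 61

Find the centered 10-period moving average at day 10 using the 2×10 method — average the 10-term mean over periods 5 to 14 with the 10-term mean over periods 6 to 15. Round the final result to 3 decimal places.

Sum over 5–14: 305 + 168 + 278 + 430 + 59 + 354 + 72 + 398 + 322 + 379 = 2765
Sum over 6–15: 168 + 278 + 430 + 59 + 354 + 72 + 398 + 322 + 379 + 454 = 2914
CMA at t=10 = (2765 + 2914) / (2·10) = 5679 / 20 = 283.950

283.950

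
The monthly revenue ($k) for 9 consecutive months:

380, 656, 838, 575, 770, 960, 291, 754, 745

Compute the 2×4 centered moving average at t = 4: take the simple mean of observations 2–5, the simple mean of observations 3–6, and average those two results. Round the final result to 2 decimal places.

Sum over 2–5: 656 + 838 + 575 + 770 = 2839
Sum over 3–6: 838 + 575 + 770 + 960 = 3143
CMA at t=4 = (2839 + 3143) / (2·4) = 5982 / 8 = 747.75

747.75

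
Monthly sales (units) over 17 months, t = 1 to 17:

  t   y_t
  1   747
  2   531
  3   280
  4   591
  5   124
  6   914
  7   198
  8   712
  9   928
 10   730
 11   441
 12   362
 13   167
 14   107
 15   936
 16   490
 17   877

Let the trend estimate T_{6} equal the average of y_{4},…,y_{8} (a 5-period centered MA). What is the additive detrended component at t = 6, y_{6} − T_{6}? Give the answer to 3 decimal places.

Trend T_6 = (591 + 124 + 914 + 198 + 712) / 5 = 2539/5 = 507.80000
Detrended value: 914 − 507.80000 = 406.200

406.200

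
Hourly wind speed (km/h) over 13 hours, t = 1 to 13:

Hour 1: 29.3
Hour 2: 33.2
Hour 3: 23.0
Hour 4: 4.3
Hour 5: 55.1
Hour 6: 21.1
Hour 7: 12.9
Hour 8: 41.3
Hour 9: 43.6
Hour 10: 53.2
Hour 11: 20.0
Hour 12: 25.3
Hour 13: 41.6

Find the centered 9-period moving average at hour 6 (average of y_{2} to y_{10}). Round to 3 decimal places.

31.967

Sum of periods 2–10: 33.2 + 23.0 + 4.3 + 55.1 + 21.1 + 12.9 + 41.3 + 43.6 + 53.2 = 287.7
Divide by 9: 287.7 / 9 = 31.967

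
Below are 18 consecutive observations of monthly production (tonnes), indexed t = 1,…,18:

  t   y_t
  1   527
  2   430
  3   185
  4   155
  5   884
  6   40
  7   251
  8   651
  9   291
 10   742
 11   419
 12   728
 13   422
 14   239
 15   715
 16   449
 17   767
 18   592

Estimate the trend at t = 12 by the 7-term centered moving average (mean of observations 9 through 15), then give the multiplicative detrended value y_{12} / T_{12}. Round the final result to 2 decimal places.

1.43

Trend T_12 = (291 + 742 + 419 + 728 + 422 + 239 + 715) / 7 = 3556/7 = 508.0000
Ratio to trend: 728 / 508.0000 = 1.43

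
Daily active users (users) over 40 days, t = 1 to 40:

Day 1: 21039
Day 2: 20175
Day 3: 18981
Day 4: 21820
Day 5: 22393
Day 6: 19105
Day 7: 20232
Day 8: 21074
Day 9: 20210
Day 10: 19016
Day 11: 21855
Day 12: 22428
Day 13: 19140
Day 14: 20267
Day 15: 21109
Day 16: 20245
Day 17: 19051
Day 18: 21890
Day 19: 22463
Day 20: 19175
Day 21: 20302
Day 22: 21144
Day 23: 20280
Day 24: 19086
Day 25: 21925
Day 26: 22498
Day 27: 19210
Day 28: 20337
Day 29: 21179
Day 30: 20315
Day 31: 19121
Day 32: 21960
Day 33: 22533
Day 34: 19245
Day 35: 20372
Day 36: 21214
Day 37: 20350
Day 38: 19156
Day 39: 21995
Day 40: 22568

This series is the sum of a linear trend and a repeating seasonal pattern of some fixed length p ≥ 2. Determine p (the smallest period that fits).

7

First differences y_{t+1} − y_t: -864, -1194, 2839, 573, -3288, 1127, 842, -864, -1194, 2839, 573, -3288, 1127, 842, -864, -1194, …
The difference pattern repeats every 7 terms and not for any smaller step, so p = 7.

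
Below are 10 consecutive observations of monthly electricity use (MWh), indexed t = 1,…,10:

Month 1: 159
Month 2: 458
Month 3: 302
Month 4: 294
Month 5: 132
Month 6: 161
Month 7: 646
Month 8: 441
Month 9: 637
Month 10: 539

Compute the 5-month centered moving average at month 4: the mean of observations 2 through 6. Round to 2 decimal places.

269.40

Sum of periods 2–6: 458 + 302 + 294 + 132 + 161 = 1347
Divide by 5: 1347 / 5 = 269.40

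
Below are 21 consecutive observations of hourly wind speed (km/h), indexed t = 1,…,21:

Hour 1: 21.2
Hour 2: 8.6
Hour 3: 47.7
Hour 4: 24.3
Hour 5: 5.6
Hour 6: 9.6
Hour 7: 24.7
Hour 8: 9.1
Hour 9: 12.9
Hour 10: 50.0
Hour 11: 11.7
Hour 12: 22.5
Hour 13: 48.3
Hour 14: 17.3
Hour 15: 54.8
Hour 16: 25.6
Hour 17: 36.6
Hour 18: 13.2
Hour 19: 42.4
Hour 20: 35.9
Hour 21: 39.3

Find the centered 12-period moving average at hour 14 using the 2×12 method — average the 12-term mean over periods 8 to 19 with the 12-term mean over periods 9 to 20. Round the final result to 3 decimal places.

29.817

Sum over 8–19: 9.1 + 12.9 + 50.0 + 11.7 + 22.5 + 48.3 + 17.3 + 54.8 + 25.6 + 36.6 + 13.2 + 42.4 = 344.4
Sum over 9–20: 12.9 + 50.0 + 11.7 + 22.5 + 48.3 + 17.3 + 54.8 + 25.6 + 36.6 + 13.2 + 42.4 + 35.9 = 371.2
CMA at t=14 = (344.4 + 371.2) / (2·12) = 715.6 / 24 = 29.817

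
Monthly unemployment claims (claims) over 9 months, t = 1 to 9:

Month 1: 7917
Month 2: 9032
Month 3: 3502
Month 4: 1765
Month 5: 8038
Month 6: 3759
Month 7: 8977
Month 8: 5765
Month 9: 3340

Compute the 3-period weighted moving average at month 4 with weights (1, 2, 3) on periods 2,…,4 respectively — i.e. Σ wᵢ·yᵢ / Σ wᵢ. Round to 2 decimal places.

Weighted sum: 1·9032 + 2·3502 + 3·1765 = 9032 + 7004 + 5295 = 21331
Weight total: 1 + 2 + 3 = 6
WMA = 21331 / 6 = 3555.17

3555.17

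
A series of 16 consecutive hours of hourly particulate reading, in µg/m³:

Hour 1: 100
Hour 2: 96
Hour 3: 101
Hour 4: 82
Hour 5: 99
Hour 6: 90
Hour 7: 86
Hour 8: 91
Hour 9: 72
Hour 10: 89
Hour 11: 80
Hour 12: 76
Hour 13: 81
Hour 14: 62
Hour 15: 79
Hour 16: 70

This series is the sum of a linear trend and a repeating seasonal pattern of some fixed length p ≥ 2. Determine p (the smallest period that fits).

First differences y_{t+1} − y_t: -4, 5, -19, 17, -9, -4, 5, -19, 17, -9, -4, 5, …
The difference pattern repeats every 5 terms and not for any smaller step, so p = 5.

5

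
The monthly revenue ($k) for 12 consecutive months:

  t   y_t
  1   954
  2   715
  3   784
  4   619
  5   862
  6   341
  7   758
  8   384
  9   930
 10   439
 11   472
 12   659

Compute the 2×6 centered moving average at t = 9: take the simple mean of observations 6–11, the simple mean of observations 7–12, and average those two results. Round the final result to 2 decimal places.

Sum over 6–11: 341 + 758 + 384 + 930 + 439 + 472 = 3324
Sum over 7–12: 758 + 384 + 930 + 439 + 472 + 659 = 3642
CMA at t=9 = (3324 + 3642) / (2·6) = 6966 / 12 = 580.50

580.50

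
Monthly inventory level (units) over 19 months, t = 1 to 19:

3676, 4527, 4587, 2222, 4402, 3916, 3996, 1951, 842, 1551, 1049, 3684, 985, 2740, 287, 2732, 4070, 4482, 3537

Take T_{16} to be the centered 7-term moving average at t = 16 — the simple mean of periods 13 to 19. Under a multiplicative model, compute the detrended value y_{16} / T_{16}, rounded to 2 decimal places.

1.02

Trend T_16 = (985 + 2740 + 287 + 2732 + 4070 + 4482 + 3537) / 7 = 18833/7 = 2690.4286
Ratio to trend: 2732 / 2690.4286 = 1.02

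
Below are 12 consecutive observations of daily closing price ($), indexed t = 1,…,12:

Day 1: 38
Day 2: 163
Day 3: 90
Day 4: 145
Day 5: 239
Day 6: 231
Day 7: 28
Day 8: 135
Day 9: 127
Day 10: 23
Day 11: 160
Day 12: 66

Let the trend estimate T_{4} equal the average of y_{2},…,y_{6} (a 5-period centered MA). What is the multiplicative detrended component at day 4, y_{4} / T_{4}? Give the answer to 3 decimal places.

Trend T_4 = (163 + 90 + 145 + 239 + 231) / 5 = 868/5 = 173.60000
Ratio to trend: 145 / 173.60000 = 0.835

0.835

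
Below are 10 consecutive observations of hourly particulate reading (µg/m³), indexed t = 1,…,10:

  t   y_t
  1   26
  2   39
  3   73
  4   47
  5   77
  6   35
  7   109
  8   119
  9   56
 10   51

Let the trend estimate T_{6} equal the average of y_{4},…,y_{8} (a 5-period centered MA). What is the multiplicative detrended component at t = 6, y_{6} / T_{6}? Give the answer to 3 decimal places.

0.452

Trend T_6 = (47 + 77 + 35 + 109 + 119) / 5 = 387/5 = 77.40000
Ratio to trend: 35 / 77.40000 = 0.452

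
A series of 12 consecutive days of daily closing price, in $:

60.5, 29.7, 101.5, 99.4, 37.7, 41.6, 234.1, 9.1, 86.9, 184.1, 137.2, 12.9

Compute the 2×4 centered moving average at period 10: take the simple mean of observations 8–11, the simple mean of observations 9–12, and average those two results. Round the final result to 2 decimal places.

Sum over 8–11: 9.1 + 86.9 + 184.1 + 137.2 = 417.3
Sum over 9–12: 86.9 + 184.1 + 137.2 + 12.9 = 421.1
CMA at t=10 = (417.3 + 421.1) / (2·4) = 838.4 / 8 = 104.80

104.80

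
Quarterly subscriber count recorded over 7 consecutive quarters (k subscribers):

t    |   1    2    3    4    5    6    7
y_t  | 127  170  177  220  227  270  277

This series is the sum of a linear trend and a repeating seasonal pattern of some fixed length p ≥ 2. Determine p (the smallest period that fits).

First differences y_{t+1} − y_t: 43, 7, 43, 7, 43, 7, …
The difference pattern repeats every 2 terms and not for any smaller step, so p = 2.

2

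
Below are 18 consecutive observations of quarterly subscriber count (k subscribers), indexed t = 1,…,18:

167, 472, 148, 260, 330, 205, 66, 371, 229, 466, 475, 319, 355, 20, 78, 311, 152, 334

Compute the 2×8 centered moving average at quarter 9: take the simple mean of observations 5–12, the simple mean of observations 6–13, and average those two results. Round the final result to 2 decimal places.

Sum over 5–12: 330 + 205 + 66 + 371 + 229 + 466 + 475 + 319 = 2461
Sum over 6–13: 205 + 66 + 371 + 229 + 466 + 475 + 319 + 355 = 2486
CMA at t=9 = (2461 + 2486) / (2·8) = 4947 / 16 = 309.19

309.19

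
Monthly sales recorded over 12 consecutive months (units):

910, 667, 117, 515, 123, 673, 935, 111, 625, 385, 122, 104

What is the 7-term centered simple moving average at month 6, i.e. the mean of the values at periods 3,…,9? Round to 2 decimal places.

Sum of periods 3–9: 117 + 515 + 123 + 673 + 935 + 111 + 625 = 3099
Divide by 7: 3099 / 7 = 442.71

442.71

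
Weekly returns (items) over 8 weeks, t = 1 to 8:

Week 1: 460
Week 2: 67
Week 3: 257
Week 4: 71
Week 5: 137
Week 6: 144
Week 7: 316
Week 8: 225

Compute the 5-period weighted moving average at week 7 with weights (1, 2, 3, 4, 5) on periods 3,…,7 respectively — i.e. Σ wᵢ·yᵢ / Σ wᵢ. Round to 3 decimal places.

Weighted sum: 1·257 + 2·71 + 3·137 + 4·144 + 5·316 = 257 + 142 + 411 + 576 + 1580 = 2966
Weight total: 1 + 2 + 3 + 4 + 5 = 15
WMA = 2966 / 15 = 197.733

197.733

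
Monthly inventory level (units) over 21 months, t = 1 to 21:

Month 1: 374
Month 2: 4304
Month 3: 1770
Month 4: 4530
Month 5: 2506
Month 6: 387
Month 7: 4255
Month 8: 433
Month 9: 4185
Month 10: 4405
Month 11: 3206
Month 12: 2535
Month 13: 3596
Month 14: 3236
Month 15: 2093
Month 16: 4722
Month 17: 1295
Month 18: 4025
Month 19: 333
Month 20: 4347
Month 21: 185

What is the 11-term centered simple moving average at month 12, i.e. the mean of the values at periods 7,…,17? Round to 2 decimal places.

3087.36

Sum of periods 7–17: 4255 + 433 + 4185 + 4405 + 3206 + 2535 + 3596 + 3236 + 2093 + 4722 + 1295 = 33961
Divide by 11: 33961 / 11 = 3087.36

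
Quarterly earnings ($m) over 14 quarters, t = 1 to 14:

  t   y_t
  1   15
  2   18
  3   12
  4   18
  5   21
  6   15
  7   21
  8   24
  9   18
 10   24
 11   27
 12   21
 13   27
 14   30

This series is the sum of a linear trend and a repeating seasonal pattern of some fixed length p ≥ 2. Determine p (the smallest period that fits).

3

First differences y_{t+1} − y_t: 3, -6, 6, 3, -6, 6, 3, -6, …
The difference pattern repeats every 3 terms and not for any smaller step, so p = 3.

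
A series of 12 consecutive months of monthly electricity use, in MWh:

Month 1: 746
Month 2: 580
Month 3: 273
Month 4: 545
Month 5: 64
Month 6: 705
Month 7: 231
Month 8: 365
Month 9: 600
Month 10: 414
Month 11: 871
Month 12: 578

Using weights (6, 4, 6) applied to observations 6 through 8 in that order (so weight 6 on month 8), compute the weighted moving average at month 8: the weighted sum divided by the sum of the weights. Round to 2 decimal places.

Weighted sum: 6·705 + 4·231 + 6·365 = 4230 + 924 + 2190 = 7344
Weight total: 6 + 4 + 6 = 16
WMA = 7344 / 16 = 459.00

459.00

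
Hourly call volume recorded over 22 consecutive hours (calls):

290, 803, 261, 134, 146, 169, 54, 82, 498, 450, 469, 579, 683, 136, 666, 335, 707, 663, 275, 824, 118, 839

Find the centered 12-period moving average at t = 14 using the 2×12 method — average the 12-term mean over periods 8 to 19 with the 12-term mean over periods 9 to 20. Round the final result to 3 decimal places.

492.833

Sum over 8–19: 82 + 498 + 450 + 469 + 579 + 683 + 136 + 666 + 335 + 707 + 663 + 275 = 5543
Sum over 9–20: 498 + 450 + 469 + 579 + 683 + 136 + 666 + 335 + 707 + 663 + 275 + 824 = 6285
CMA at t=14 = (5543 + 6285) / (2·12) = 11828 / 24 = 492.833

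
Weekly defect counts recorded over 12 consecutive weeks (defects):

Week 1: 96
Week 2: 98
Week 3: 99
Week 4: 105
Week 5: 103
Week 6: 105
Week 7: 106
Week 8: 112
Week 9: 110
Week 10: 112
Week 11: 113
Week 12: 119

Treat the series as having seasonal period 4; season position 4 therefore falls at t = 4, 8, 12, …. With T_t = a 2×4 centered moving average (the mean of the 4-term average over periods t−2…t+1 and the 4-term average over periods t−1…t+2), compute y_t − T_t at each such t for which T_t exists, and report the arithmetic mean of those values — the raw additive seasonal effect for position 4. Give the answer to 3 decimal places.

Season position 4 occurs at t = 4, 8 (where T_t is defined).
t=4: T_4 = 102.12500; y_4 − T_4 = 105 − 102.12500 = 2.87500
t=8: T_8 = 109.12500; y_8 − T_8 = 112 − 109.12500 = 2.87500
Mean deviation: (2.87500 + 2.87500) / 2 = 2.875

2.875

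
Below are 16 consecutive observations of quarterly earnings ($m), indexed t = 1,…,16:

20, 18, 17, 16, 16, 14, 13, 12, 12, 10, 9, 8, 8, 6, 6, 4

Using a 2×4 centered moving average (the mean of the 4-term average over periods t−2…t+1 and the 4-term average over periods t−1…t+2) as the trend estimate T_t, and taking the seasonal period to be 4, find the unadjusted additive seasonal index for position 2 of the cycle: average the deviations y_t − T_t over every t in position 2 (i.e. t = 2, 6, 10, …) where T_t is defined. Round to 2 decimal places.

-0.33

Season position 2 occurs at t = 6, 10, 14 (where T_t is defined).
t=6: T_6 = 14.2500; y_6 − T_6 = 14 − 14.2500 = -0.2500
t=10: T_10 = 10.2500; y_10 − T_10 = 10 − 10.2500 = -0.2500
t=14: T_14 = 6.5000; y_14 − T_14 = 6 − 6.5000 = -0.5000
Mean deviation: (-0.2500 + -0.2500 + -0.5000) / 3 = -0.33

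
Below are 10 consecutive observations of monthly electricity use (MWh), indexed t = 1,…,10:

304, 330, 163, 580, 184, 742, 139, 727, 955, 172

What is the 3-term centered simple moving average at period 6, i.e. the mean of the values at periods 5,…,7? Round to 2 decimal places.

Sum of periods 5–7: 184 + 742 + 139 = 1065
Divide by 3: 1065 / 3 = 355.00

355.00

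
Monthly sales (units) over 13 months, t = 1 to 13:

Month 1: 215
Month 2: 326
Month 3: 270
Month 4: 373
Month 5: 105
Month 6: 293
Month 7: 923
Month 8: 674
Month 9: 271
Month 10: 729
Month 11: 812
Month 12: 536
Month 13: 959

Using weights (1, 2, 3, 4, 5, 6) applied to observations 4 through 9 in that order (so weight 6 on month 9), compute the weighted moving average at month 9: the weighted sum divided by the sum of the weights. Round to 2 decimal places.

Weighted sum: 1·373 + 2·105 + 3·293 + 4·923 + 5·674 + 6·271 = 373 + 210 + 879 + 3692 + 3370 + 1626 = 10150
Weight total: 1 + 2 + 3 + 4 + 5 + 6 = 21
WMA = 10150 / 21 = 483.33

483.33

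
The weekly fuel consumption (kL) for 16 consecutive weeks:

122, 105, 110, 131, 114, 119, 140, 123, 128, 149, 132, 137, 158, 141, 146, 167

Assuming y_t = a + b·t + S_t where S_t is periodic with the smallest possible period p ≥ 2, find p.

First differences y_{t+1} − y_t: -17, 5, 21, -17, 5, 21, -17, 5, …
The difference pattern repeats every 3 terms and not for any smaller step, so p = 3.

3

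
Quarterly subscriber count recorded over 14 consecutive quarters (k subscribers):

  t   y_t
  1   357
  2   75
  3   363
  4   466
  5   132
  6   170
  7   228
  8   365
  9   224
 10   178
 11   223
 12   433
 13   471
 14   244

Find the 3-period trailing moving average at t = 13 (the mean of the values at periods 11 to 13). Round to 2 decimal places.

375.67

Sum of periods 11–13: 223 + 433 + 471 = 1127
Divide by 3: 1127 / 3 = 375.67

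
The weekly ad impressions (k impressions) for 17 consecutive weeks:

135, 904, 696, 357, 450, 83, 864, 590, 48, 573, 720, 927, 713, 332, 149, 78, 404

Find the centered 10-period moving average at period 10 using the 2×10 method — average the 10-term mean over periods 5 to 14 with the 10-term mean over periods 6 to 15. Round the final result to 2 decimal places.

Sum over 5–14: 450 + 83 + 864 + 590 + 48 + 573 + 720 + 927 + 713 + 332 = 5300
Sum over 6–15: 83 + 864 + 590 + 48 + 573 + 720 + 927 + 713 + 332 + 149 = 4999
CMA at t=10 = (5300 + 4999) / (2·10) = 10299 / 20 = 514.95

514.95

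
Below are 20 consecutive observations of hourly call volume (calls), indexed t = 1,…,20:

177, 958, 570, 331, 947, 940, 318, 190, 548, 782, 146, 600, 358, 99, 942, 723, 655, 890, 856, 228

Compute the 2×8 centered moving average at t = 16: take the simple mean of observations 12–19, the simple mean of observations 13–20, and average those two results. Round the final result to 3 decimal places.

617.125

Sum over 12–19: 600 + 358 + 99 + 942 + 723 + 655 + 890 + 856 = 5123
Sum over 13–20: 358 + 99 + 942 + 723 + 655 + 890 + 856 + 228 = 4751
CMA at t=16 = (5123 + 4751) / (2·8) = 9874 / 16 = 617.125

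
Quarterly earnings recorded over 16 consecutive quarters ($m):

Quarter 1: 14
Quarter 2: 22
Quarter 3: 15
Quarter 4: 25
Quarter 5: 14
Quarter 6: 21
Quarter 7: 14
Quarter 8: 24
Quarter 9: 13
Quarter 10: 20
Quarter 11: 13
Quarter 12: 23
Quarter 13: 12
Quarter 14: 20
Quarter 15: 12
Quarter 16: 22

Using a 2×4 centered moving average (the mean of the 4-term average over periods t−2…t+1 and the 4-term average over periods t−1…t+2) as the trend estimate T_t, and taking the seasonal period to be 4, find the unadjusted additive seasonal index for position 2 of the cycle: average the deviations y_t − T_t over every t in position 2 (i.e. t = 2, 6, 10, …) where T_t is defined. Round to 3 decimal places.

Season position 2 occurs at t = 6, 10, 14 (where T_t is defined).
t=6: T_6 = 18.37500; y_6 − T_6 = 21 − 18.37500 = 2.62500
t=10: T_10 = 17.37500; y_10 − T_10 = 20 − 17.37500 = 2.62500
t=14: T_14 = 16.62500; y_14 − T_14 = 20 − 16.62500 = 3.37500
Mean deviation: (2.62500 + 2.62500 + 3.37500) / 3 = 2.875

2.875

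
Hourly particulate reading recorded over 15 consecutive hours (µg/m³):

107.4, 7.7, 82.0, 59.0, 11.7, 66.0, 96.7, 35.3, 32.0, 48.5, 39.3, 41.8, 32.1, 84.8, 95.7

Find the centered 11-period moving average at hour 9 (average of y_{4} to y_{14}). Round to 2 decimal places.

49.75

Sum of periods 4–14: 59.0 + 11.7 + 66.0 + 96.7 + 35.3 + 32.0 + 48.5 + 39.3 + 41.8 + 32.1 + 84.8 = 547.2
Divide by 11: 547.2 / 11 = 49.75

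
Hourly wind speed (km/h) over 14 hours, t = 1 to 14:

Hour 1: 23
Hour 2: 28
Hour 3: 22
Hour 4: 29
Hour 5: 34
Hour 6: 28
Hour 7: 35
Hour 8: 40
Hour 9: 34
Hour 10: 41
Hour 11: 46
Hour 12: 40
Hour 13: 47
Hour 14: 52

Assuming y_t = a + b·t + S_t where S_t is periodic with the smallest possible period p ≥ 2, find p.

First differences y_{t+1} − y_t: 5, -6, 7, 5, -6, 7, 5, -6, …
The difference pattern repeats every 3 terms and not for any smaller step, so p = 3.

3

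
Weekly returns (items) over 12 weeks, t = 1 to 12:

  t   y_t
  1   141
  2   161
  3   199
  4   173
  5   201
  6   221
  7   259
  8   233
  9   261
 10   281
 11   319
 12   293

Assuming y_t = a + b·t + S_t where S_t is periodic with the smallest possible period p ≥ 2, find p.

First differences y_{t+1} − y_t: 20, 38, -26, 28, 20, 38, -26, 28, 20, 38, …
The difference pattern repeats every 4 terms and not for any smaller step, so p = 4.

4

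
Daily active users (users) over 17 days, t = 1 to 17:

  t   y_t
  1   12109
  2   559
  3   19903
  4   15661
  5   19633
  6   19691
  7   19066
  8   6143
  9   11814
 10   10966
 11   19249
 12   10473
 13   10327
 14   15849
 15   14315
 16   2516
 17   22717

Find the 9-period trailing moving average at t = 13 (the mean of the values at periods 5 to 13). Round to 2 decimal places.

Sum of periods 5–13: 19633 + 19691 + 19066 + 6143 + 11814 + 10966 + 19249 + 10473 + 10327 = 127362
Divide by 9: 127362 / 9 = 14151.33

14151.33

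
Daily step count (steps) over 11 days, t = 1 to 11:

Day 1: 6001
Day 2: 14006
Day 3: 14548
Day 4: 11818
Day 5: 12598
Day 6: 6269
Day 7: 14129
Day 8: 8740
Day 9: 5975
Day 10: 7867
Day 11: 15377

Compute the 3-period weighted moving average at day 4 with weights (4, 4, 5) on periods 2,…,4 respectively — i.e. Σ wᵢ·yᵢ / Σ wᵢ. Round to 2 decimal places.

13331.23

Weighted sum: 4·14006 + 4·14548 + 5·11818 = 56024 + 58192 + 59090 = 173306
Weight total: 4 + 4 + 5 = 13
WMA = 173306 / 13 = 13331.23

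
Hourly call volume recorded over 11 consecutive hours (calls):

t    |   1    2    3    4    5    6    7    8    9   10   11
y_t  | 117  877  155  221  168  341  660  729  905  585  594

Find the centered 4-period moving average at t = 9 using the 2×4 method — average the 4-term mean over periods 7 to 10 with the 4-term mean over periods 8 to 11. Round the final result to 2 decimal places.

711.50

Sum over 7–10: 660 + 729 + 905 + 585 = 2879
Sum over 8–11: 729 + 905 + 585 + 594 = 2813
CMA at t=9 = (2879 + 2813) / (2·4) = 5692 / 8 = 711.50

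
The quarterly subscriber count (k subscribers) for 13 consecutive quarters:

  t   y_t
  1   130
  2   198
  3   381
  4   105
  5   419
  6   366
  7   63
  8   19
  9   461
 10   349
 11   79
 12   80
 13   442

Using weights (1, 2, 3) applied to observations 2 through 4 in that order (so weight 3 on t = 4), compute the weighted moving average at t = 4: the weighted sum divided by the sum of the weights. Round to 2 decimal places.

212.50

Weighted sum: 1·198 + 2·381 + 3·105 = 198 + 762 + 315 = 1275
Weight total: 1 + 2 + 3 = 6
WMA = 1275 / 6 = 212.50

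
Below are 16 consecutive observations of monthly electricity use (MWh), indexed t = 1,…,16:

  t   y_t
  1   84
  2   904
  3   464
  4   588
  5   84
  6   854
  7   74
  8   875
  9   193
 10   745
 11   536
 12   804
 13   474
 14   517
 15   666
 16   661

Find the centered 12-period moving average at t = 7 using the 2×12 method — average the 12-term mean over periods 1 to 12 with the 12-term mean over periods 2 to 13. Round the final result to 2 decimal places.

Sum over 1–12: 84 + 904 + 464 + 588 + 84 + 854 + 74 + 875 + 193 + 745 + 536 + 804 = 6205
Sum over 2–13: 904 + 464 + 588 + 84 + 854 + 74 + 875 + 193 + 745 + 536 + 804 + 474 = 6595
CMA at t=7 = (6205 + 6595) / (2·12) = 12800 / 24 = 533.33

533.33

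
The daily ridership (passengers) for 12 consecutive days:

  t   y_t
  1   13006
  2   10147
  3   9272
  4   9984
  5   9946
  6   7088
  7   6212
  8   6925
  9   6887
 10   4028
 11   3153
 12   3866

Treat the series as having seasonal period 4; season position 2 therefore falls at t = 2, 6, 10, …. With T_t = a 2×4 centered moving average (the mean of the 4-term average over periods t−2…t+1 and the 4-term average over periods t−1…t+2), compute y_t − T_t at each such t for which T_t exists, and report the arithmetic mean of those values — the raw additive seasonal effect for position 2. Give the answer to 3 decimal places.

-837.500

Season position 2 occurs at t = 6, 10 (where T_t is defined).
t=6: T_6 = 7925.12500; y_6 − T_6 = 7088 − 7925.12500 = -837.12500
t=10: T_10 = 4865.87500; y_10 − T_10 = 4028 − 4865.87500 = -837.87500
Mean deviation: (-837.12500 + -837.87500) / 2 = -837.500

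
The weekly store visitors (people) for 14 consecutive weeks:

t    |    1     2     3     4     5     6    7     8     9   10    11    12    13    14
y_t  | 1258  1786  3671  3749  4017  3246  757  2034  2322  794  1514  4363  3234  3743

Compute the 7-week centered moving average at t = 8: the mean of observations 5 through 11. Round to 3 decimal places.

2097.714

Sum of periods 5–11: 4017 + 3246 + 757 + 2034 + 2322 + 794 + 1514 = 14684
Divide by 7: 14684 / 7 = 2097.714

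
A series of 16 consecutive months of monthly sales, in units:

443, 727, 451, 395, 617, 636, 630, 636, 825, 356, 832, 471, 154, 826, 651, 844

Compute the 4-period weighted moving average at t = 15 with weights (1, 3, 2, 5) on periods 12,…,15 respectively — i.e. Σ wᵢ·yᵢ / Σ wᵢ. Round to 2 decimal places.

530.91

Weighted sum: 1·471 + 3·154 + 2·826 + 5·651 = 471 + 462 + 1652 + 3255 = 5840
Weight total: 1 + 3 + 2 + 5 = 11
WMA = 5840 / 11 = 530.91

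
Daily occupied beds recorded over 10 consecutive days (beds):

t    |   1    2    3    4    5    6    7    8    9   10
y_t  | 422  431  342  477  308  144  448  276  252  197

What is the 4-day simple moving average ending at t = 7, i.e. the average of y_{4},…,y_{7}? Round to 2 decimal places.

Sum of periods 4–7: 477 + 308 + 144 + 448 = 1377
Divide by 4: 1377 / 4 = 344.25

344.25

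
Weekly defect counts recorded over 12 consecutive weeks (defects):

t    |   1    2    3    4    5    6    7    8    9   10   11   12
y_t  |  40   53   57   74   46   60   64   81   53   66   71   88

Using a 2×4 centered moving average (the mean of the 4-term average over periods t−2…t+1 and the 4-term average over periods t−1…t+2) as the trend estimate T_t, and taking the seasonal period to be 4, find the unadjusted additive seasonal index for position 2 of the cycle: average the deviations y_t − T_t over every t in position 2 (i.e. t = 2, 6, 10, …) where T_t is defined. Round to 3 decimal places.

Season position 2 occurs at t = 6, 10 (where T_t is defined).
t=6: T_6 = 61.87500; y_6 − T_6 = 60 − 61.87500 = -1.87500
t=10: T_10 = 68.62500; y_10 − T_10 = 66 − 68.62500 = -2.62500
Mean deviation: (-1.87500 + -2.62500) / 2 = -2.250

-2.250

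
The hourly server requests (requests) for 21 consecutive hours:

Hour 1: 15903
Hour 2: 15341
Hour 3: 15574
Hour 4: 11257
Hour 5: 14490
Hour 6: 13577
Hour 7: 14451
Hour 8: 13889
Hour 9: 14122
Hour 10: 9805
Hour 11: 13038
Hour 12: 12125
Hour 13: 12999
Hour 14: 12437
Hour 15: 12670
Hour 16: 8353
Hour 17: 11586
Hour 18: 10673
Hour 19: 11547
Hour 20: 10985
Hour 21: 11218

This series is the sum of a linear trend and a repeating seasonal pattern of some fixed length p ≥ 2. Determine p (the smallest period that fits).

6

First differences y_{t+1} − y_t: -562, 233, -4317, 3233, -913, 874, -562, 233, -4317, 3233, -913, 874, -562, 233, …
The difference pattern repeats every 6 terms and not for any smaller step, so p = 6.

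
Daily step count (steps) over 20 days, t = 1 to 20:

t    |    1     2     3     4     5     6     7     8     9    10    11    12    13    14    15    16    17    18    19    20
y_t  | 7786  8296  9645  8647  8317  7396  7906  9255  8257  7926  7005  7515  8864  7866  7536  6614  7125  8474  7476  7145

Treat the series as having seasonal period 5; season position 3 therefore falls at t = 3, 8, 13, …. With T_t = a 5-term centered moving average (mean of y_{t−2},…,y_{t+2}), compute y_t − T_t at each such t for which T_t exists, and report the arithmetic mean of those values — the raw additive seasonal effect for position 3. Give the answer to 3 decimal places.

Season position 3 occurs at t = 3, 8, 13, 18 (where T_t is defined).
t=3: T_3 = 8538.20000; y_3 − T_3 = 9645 − 8538.20000 = 1106.80000
t=8: T_8 = 8148.00000; y_8 − T_8 = 9255 − 8148.00000 = 1107.00000
t=13: T_13 = 7757.20000; y_13 − T_13 = 8864 − 7757.20000 = 1106.80000
t=18: T_18 = 7366.80000; y_18 − T_18 = 8474 − 7366.80000 = 1107.20000
Mean deviation: (1106.80000 + 1107.00000 + 1106.80000 + 1107.20000) / 4 = 1106.950

1106.950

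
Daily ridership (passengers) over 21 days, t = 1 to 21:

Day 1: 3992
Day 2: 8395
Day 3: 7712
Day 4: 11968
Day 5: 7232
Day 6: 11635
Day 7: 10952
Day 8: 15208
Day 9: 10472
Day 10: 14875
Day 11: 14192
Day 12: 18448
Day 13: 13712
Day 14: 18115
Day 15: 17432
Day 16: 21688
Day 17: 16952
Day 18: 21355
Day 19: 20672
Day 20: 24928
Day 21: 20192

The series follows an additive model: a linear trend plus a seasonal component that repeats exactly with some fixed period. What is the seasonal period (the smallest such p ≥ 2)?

First differences y_{t+1} − y_t: 4403, -683, 4256, -4736, 4403, -683, 4256, -4736, 4403, -683, …
The difference pattern repeats every 4 terms and not for any smaller step, so p = 4.

4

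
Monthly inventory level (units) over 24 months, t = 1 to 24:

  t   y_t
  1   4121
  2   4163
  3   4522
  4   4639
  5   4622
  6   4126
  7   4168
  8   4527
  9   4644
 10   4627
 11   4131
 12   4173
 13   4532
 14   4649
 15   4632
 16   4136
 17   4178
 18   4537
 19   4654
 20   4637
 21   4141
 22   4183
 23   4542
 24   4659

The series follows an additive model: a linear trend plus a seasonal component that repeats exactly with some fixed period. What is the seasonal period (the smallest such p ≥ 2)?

First differences y_{t+1} − y_t: 42, 359, 117, -17, -496, 42, 359, 117, -17, -496, 42, 359, …
The difference pattern repeats every 5 terms and not for any smaller step, so p = 5.

5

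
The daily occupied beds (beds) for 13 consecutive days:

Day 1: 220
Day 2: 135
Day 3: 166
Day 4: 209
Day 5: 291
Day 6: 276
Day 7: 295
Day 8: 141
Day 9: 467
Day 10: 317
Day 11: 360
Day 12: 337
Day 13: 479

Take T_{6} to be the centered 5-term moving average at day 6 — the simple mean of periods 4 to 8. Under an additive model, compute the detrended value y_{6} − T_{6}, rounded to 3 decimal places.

33.600

Trend T_6 = (209 + 291 + 276 + 295 + 141) / 5 = 1212/5 = 242.40000
Detrended value: 276 − 242.40000 = 33.600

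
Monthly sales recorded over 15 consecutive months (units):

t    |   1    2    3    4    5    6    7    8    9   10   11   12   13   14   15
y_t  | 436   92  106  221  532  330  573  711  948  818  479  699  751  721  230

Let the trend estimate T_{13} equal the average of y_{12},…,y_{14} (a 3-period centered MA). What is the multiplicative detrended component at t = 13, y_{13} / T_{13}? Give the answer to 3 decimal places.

1.038

Trend T_13 = (699 + 751 + 721) / 3 = 2171/3 = 723.66667
Ratio to trend: 751 / 723.66667 = 1.038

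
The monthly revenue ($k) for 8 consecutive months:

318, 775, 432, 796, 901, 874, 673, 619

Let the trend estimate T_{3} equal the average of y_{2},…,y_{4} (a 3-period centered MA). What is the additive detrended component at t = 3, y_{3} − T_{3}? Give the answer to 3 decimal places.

Trend T_3 = (775 + 432 + 796) / 3 = 2003/3 = 667.66667
Detrended value: 432 − 667.66667 = -235.667

-235.667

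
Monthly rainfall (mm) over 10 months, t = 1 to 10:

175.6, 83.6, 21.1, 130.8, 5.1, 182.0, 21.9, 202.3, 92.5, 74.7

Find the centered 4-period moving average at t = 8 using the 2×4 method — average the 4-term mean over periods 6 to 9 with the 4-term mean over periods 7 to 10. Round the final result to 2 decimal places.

Sum over 6–9: 182.0 + 21.9 + 202.3 + 92.5 = 498.7
Sum over 7–10: 21.9 + 202.3 + 92.5 + 74.7 = 391.4
CMA at t=8 = (498.7 + 391.4) / (2·4) = 890.1 / 8 = 111.26

111.26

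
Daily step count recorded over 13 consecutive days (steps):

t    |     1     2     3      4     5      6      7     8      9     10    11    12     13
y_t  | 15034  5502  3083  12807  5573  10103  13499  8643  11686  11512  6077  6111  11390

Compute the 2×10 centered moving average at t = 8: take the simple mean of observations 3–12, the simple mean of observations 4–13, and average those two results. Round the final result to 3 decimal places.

Sum over 3–12: 3083 + 12807 + 5573 + 10103 + 13499 + 8643 + 11686 + 11512 + 6077 + 6111 = 89094
Sum over 4–13: 12807 + 5573 + 10103 + 13499 + 8643 + 11686 + 11512 + 6077 + 6111 + 11390 = 97401
CMA at t=8 = (89094 + 97401) / (2·10) = 186495 / 20 = 9324.750

9324.750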